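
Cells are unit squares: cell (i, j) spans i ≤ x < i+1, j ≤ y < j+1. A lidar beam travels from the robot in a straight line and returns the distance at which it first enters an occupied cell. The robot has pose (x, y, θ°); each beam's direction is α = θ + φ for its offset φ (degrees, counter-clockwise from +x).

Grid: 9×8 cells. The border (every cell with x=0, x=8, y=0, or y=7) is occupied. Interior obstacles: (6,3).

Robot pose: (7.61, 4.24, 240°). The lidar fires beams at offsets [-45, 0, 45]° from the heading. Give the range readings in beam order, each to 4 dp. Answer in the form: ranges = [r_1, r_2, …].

ranges = [0.9273, 1.2200, 1.5068]

beam 1: φ=-45°, α=195°
  cosα=-0.9659 sinα=-0.2588 | (7,4) | tMaxX 0.6315 tMaxY 0.9273 | tΔX 1.0353 tΔY 3.8637
    t=0.6315 [x] (6,4)
    t=0.9273 [y] (6,3) — stop
  → r_1 = 0.9273
beam 2: φ=0°, α=240°
  cosα=-0.5000 sinα=-0.8660 | (7,4) | tMaxX 1.2200 tMaxY 0.2771 | tΔX 2.0000 tΔY 1.1547
    t=0.2771 [y] (7,3)
    t=1.2200 [x] (6,3) — stop
  → r_2 = 1.2200
beam 3: φ=45°, α=285°
  cosα=0.2588 sinα=-0.9659 | (7,4) | tMaxX 1.5068 tMaxY 0.2485 | tΔX 3.8637 tΔY 1.0353
    t=0.2485 [y] (7,3)
    t=1.2837 [y] (7,2)
    t=1.5068 [x] (8,2) — stop
  → r_3 = 1.5068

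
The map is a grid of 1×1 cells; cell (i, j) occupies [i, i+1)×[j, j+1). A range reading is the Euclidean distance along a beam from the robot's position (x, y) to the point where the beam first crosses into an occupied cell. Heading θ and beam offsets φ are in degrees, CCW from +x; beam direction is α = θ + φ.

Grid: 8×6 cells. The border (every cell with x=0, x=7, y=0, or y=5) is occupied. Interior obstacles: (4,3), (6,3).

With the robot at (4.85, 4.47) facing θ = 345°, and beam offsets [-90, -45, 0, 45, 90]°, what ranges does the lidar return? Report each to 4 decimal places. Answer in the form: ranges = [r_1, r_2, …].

beam 1: φ=-90°, α=255°
  direction (-0.2588, -0.9659); cell (4,4); t to first gridline: x 3.2841, y 0.4866 (then +3.8637 / +1.0353)
    (4,3) via y @ 0.4866  # hit
  → r_1 = 0.4866
beam 2: φ=-45°, α=300°
  direction (0.5000, -0.8660); cell (4,4); t to first gridline: x 0.3000, y 0.5427 (then +2.0000 / +1.1547)
    (5,4) via x @ 0.3000
    (5,3) via y @ 0.5427
    (5,2) via y @ 1.6974
    (6,2) via x @ 2.3000
    (6,1) via y @ 2.8521
    (6,0) via y @ 4.0068  # hit
  → r_2 = 4.0068
beam 3: φ=0°, α=345°
  direction (0.9659, -0.2588); cell (4,4); t to first gridline: x 0.1553, y 1.8159 (then +1.0353 / +3.8637)
    (5,4) via x @ 0.1553
    (6,4) via x @ 1.1906
    (6,3) via y @ 1.8159  # hit
  → r_3 = 1.8159
beam 4: φ=45°, α=30°
  direction (0.8660, 0.5000); cell (4,4); t to first gridline: x 0.1732, y 1.0600 (then +1.1547 / +2.0000)
    (5,4) via x @ 0.1732
    (5,5) via y @ 1.0600  # hit
  → r_4 = 1.0600
beam 5: φ=90°, α=75°
  direction (0.2588, 0.9659); cell (4,4); t to first gridline: x 0.5796, y 0.5487 (then +3.8637 / +1.0353)
    (4,5) via y @ 0.5487  # hit
  → r_5 = 0.5487

ranges = [0.4866, 4.0068, 1.8159, 1.0600, 0.5487]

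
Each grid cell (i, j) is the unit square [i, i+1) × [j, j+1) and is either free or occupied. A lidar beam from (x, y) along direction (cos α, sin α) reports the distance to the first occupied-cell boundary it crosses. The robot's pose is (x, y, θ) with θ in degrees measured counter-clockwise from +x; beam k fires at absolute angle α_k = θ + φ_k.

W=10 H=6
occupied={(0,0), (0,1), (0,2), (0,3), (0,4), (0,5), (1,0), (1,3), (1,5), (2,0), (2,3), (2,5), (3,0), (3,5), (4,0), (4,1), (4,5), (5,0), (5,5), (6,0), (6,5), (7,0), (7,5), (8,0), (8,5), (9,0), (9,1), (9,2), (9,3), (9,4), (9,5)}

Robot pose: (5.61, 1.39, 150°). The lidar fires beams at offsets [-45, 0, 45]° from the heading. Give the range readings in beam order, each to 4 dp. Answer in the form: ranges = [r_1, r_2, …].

ranges = [3.7373, 0.7044, 0.6315]

beam 1: φ=-45°, α=105°
  cosα=-0.2588 sinα=0.9659 | (5,1) | tMaxX 2.3569 tMaxY 0.6315 | tΔX 3.8637 tΔY 1.0353
    t=0.6315 [y] (5,2)
    t=1.6668 [y] (5,3)
    t=2.3569 [x] (4,3)
    t=2.7021 [y] (4,4)
    t=3.7373 [y] (4,5) — stop
  → r_1 = 3.7373
beam 2: φ=0°, α=150°
  cosα=-0.8660 sinα=0.5000 | (5,1) | tMaxX 0.7044 tMaxY 1.2200 | tΔX 1.1547 tΔY 2.0000
    t=0.7044 [x] (4,1) — stop
  → r_2 = 0.7044
beam 3: φ=45°, α=195°
  cosα=-0.9659 sinα=-0.2588 | (5,1) | tMaxX 0.6315 tMaxY 1.5068 | tΔX 1.0353 tΔY 3.8637
    t=0.6315 [x] (4,1) — stop
  → r_3 = 0.6315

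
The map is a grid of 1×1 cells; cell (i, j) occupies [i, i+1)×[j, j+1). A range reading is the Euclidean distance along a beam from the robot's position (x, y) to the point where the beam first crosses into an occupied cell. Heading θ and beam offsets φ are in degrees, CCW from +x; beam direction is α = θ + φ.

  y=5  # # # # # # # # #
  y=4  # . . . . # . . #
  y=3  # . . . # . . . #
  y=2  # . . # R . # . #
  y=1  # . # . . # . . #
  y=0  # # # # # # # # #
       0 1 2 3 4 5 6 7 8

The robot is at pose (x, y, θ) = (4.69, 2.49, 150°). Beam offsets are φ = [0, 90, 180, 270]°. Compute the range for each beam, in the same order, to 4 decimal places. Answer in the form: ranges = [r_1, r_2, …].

beam 1: φ=0°, α=150°
  dir = (cos 150°, sin 150°) = (-0.8660, 0.5000); from cell (4,2)
  next x-line at t=0.7967, next y-line at t=1.0200; Δt_x=1.1547, Δt_y=2.0000
    x: enter (3,2) at t=0.7967 ← occupied
  → r_1 = 0.7967
beam 2: φ=90°, α=240°
  dir = (cos 240°, sin 240°) = (-0.5000, -0.8660); from cell (4,2)
  next x-line at t=1.3800, next y-line at t=0.5658; Δt_x=2.0000, Δt_y=1.1547
    y: enter (4,1) at t=0.5658
    x: enter (3,1) at t=1.3800
    y: enter (3,0) at t=1.7205 ← occupied
  → r_2 = 1.7205
beam 3: φ=180°, α=330°
  dir = (cos 330°, sin 330°) = (0.8660, -0.5000); from cell (4,2)
  next x-line at t=0.3580, next y-line at t=0.9800; Δt_x=1.1547, Δt_y=2.0000
    x: enter (5,2) at t=0.3580
    y: enter (5,1) at t=0.9800 ← occupied
  → r_3 = 0.9800
beam 4: φ=270°, α=60°
  dir = (cos 60°, sin 60°) = (0.5000, 0.8660); from cell (4,2)
  next x-line at t=0.6200, next y-line at t=0.5889; Δt_x=2.0000, Δt_y=1.1547
    y: enter (4,3) at t=0.5889 ← occupied
  → r_4 = 0.5889

ranges = [0.7967, 1.7205, 0.9800, 0.5889]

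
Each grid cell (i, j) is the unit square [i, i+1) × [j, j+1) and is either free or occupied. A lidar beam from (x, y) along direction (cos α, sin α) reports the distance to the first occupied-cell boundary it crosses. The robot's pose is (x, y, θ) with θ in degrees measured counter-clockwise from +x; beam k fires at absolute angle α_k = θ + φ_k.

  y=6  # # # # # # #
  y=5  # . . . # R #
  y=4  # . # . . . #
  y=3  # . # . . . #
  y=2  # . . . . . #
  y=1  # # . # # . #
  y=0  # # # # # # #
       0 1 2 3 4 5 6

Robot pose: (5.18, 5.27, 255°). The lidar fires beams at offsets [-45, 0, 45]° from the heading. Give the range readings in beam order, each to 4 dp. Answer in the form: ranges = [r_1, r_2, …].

ranges = [0.2078, 3.3854, 1.6400]

beam 1: φ=-45°, α=210°
  d=(-0.8660,-0.5000)  start (5,5)  tX=0.2078 tY=0.5400  stride 1/|dx|=1.1547 1/|dy|=2.0000
    cross x-line → (4,5), t=0.2078 (wall)
  → r_1 = 0.2078
beam 2: φ=0°, α=255°
  d=(-0.2588,-0.9659)  start (5,5)  tX=0.6955 tY=0.2795  stride 1/|dx|=3.8637 1/|dy|=1.0353
    cross y-line → (5,4), t=0.2795
    cross x-line → (4,4), t=0.6955
    cross y-line → (4,3), t=1.3148
    cross y-line → (4,2), t=2.3501
    cross y-line → (4,1), t=3.3854 (wall)
  → r_2 = 3.3854
beam 3: φ=45°, α=300°
  d=(0.5000,-0.8660)  start (5,5)  tX=1.6400 tY=0.3118  stride 1/|dx|=2.0000 1/|dy|=1.1547
    cross y-line → (5,4), t=0.3118
    cross y-line → (5,3), t=1.4665
    cross x-line → (6,3), t=1.6400 (wall)
  → r_3 = 1.6400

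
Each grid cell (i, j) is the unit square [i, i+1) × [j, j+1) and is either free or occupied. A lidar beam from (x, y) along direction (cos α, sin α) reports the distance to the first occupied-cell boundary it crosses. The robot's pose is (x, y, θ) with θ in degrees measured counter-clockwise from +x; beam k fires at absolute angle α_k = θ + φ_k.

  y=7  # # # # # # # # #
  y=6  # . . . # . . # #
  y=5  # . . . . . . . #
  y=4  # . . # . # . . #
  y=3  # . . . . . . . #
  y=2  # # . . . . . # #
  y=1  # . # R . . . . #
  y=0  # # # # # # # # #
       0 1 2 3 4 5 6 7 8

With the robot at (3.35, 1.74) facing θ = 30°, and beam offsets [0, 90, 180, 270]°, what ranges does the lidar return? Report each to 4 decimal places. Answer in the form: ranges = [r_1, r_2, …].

ranges = [5.3694, 4.7000, 0.4041, 0.8545]

beam 1: φ=0°, α=30°
  direction (0.8660, 0.5000); cell (3,1); t to first gridline: x 0.7506, y 0.5200 (then +1.1547 / +2.0000)
    (3,2) via y @ 0.5200
    (4,2) via x @ 0.7506
    (5,2) via x @ 1.9053
    (5,3) via y @ 2.5200
    (6,3) via x @ 3.0600
    (7,3) via x @ 4.2147
    (7,4) via y @ 4.5200
    (8,4) via x @ 5.3694  # hit
  → r_1 = 5.3694
beam 2: φ=90°, α=120°
  direction (-0.5000, 0.8660); cell (3,1); t to first gridline: x 0.7000, y 0.3002 (then +2.0000 / +1.1547)
    (3,2) via y @ 0.3002
    (2,2) via x @ 0.7000
    (2,3) via y @ 1.4549
    (2,4) via y @ 2.6096
    (1,4) via x @ 2.7000
    (1,5) via y @ 3.7643
    (0,5) via x @ 4.7000  # hit
  → r_2 = 4.7000
beam 3: φ=180°, α=210°
  direction (-0.8660, -0.5000); cell (3,1); t to first gridline: x 0.4041, y 1.4800 (then +1.1547 / +2.0000)
    (2,1) via x @ 0.4041  # hit
  → r_3 = 0.4041
beam 4: φ=270°, α=300°
  direction (0.5000, -0.8660); cell (3,1); t to first gridline: x 1.3000, y 0.8545 (then +2.0000 / +1.1547)
    (3,0) via y @ 0.8545  # hit
  → r_4 = 0.8545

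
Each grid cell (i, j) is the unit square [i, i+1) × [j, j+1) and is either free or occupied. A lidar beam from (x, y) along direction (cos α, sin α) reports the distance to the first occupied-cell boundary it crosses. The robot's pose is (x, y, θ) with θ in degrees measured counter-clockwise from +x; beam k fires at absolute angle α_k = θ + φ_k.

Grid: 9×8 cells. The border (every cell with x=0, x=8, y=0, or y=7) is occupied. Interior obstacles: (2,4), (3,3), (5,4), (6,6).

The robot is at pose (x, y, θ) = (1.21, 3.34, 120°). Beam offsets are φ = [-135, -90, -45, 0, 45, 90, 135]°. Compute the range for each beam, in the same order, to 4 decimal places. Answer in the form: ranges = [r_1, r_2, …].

ranges = [7.0295, 1.3200, 3.7891, 0.4200, 0.2174, 0.2425, 0.8114]

beam 1: φ=-135°, α=345°
  cosα=0.9659 sinα=-0.2588 | (1,3) | tMaxX 0.8179 tMaxY 1.3137 | tΔX 1.0353 tΔY 3.8637
    t=0.8179 [x] (2,3)
    t=1.3137 [y] (2,2)
    t=1.8531 [x] (3,2)
    t=2.8884 [x] (4,2)
    t=3.9237 [x] (5,2)
    t=4.9590 [x] (6,2)
    t=5.1774 [y] (6,1)
    t=5.9942 [x] (7,1)
    t=7.0295 [x] (8,1) — stop
  → r_1 = 7.0295
beam 2: φ=-90°, α=30°
  cosα=0.8660 sinα=0.5000 | (1,3) | tMaxX 0.9122 tMaxY 1.3200 | tΔX 1.1547 tΔY 2.0000
    t=0.9122 [x] (2,3)
    t=1.3200 [y] (2,4) — stop
  → r_2 = 1.3200
beam 3: φ=-45°, α=75°
  cosα=0.2588 sinα=0.9659 | (1,3) | tMaxX 3.0523 tMaxY 0.6833 | tΔX 3.8637 tΔY 1.0353
    t=0.6833 [y] (1,4)
    t=1.7186 [y] (1,5)
    t=2.7538 [y] (1,6)
    t=3.0523 [x] (2,6)
    t=3.7891 [y] (2,7) — stop
  → r_3 = 3.7891
beam 4: φ=0°, α=120°
  cosα=-0.5000 sinα=0.8660 | (1,3) | tMaxX 0.4200 tMaxY 0.7621 | tΔX 2.0000 tΔY 1.1547
    t=0.4200 [x] (0,3) — stop
  → r_4 = 0.4200
beam 5: φ=45°, α=165°
  cosα=-0.9659 sinα=0.2588 | (1,3) | tMaxX 0.2174 tMaxY 2.5500 | tΔX 1.0353 tΔY 3.8637
    t=0.2174 [x] (0,3) — stop
  → r_5 = 0.2174
beam 6: φ=90°, α=210°
  cosα=-0.8660 sinα=-0.5000 | (1,3) | tMaxX 0.2425 tMaxY 0.6800 | tΔX 1.1547 tΔY 2.0000
    t=0.2425 [x] (0,3) — stop
  → r_6 = 0.2425
beam 7: φ=135°, α=255°
  cosα=-0.2588 sinα=-0.9659 | (1,3) | tMaxX 0.8114 tMaxY 0.3520 | tΔX 3.8637 tΔY 1.0353
    t=0.3520 [y] (1,2)
    t=0.8114 [x] (0,2) — stop
  → r_7 = 0.8114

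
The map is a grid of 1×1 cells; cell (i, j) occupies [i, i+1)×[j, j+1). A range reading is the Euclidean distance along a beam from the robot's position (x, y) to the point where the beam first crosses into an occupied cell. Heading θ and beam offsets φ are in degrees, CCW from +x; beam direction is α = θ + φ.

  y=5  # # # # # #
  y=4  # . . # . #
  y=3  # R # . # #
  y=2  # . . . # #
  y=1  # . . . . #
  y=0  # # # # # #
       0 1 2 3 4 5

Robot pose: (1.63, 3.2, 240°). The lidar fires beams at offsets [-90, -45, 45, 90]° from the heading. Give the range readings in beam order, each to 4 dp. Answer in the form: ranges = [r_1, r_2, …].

ranges = [0.7275, 0.6522, 2.2776, 3.8913]

beam 1: φ=-90°, α=150°
  d=(-0.8660,0.5000)  start (1,3)  tX=0.7275 tY=1.6000  stride 1/|dx|=1.1547 1/|dy|=2.0000
    cross x-line → (0,3), t=0.7275 (wall)
  → r_1 = 0.7275
beam 2: φ=-45°, α=195°
  d=(-0.9659,-0.2588)  start (1,3)  tX=0.6522 tY=0.7727  stride 1/|dx|=1.0353 1/|dy|=3.8637
    cross x-line → (0,3), t=0.6522 (wall)
  → r_2 = 0.6522
beam 3: φ=45°, α=285°
  d=(0.2588,-0.9659)  start (1,3)  tX=1.4296 tY=0.2071  stride 1/|dx|=3.8637 1/|dy|=1.0353
    cross y-line → (1,2), t=0.2071
    cross y-line → (1,1), t=1.2423
    cross x-line → (2,1), t=1.4296
    cross y-line → (2,0), t=2.2776 (wall)
  → r_3 = 2.2776
beam 4: φ=90°, α=330°
  d=(0.8660,-0.5000)  start (1,3)  tX=0.4272 tY=0.4000  stride 1/|dx|=1.1547 1/|dy|=2.0000
    cross y-line → (1,2), t=0.4000
    cross x-line → (2,2), t=0.4272
    cross x-line → (3,2), t=1.5819
    cross y-line → (3,1), t=2.4000
    cross x-line → (4,1), t=2.7366
    cross x-line → (5,1), t=3.8913 (wall)
  → r_4 = 3.8913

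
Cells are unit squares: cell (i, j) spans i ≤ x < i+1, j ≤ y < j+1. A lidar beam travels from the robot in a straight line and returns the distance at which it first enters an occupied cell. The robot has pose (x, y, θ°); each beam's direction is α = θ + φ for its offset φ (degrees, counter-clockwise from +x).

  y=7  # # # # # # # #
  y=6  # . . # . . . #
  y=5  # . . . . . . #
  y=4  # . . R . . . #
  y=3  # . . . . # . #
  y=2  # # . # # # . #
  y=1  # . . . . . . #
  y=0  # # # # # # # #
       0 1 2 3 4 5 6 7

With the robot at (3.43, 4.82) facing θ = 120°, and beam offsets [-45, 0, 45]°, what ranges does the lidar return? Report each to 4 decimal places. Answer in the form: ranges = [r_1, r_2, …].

beam 1: φ=-45°, α=75°
  cosα=0.2588 sinα=0.9659 | (3,4) | tMaxX 2.2023 tMaxY 0.1863 | tΔX 3.8637 tΔY 1.0353
    t=0.1863 [y] (3,5)
    t=1.2216 [y] (3,6) — stop
  → r_1 = 1.2216
beam 2: φ=0°, α=120°
  cosα=-0.5000 sinα=0.8660 | (3,4) | tMaxX 0.8600 tMaxY 0.2078 | tΔX 2.0000 tΔY 1.1547
    t=0.2078 [y] (3,5)
    t=0.8600 [x] (2,5)
    t=1.3625 [y] (2,6)
    t=2.5172 [y] (2,7) — stop
  → r_2 = 2.5172
beam 3: φ=45°, α=165°
  cosα=-0.9659 sinα=0.2588 | (3,4) | tMaxX 0.4452 tMaxY 0.6955 | tΔX 1.0353 tΔY 3.8637
    t=0.4452 [x] (2,4)
    t=0.6955 [y] (2,5)
    t=1.4804 [x] (1,5)
    t=2.5157 [x] (0,5) — stop
  → r_3 = 2.5157

ranges = [1.2216, 2.5172, 2.5157]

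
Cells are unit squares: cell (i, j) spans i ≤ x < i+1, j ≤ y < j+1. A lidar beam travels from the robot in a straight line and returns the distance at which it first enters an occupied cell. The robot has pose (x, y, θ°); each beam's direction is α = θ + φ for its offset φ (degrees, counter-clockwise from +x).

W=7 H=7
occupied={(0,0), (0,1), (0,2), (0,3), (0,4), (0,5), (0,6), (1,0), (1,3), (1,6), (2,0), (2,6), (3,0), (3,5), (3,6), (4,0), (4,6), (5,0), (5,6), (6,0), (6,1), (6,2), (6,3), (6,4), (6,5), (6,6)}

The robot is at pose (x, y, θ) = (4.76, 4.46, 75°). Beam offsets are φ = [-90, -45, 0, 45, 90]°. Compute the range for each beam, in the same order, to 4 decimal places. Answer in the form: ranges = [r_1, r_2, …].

ranges = [1.2837, 1.4318, 1.5943, 1.5200, 3.8926]

beam 1: φ=-90°, α=345°
  cosα=0.9659 sinα=-0.2588 | (4,4) | tMaxX 0.2485 tMaxY 1.7773 | tΔX 1.0353 tΔY 3.8637
    t=0.2485 [x] (5,4)
    t=1.2837 [x] (6,4) — stop
  → r_1 = 1.2837
beam 2: φ=-45°, α=30°
  cosα=0.8660 sinα=0.5000 | (4,4) | tMaxX 0.2771 tMaxY 1.0800 | tΔX 1.1547 tΔY 2.0000
    t=0.2771 [x] (5,4)
    t=1.0800 [y] (5,5)
    t=1.4318 [x] (6,5) — stop
  → r_2 = 1.4318
beam 3: φ=0°, α=75°
  cosα=0.2588 sinα=0.9659 | (4,4) | tMaxX 0.9273 tMaxY 0.5590 | tΔX 3.8637 tΔY 1.0353
    t=0.5590 [y] (4,5)
    t=0.9273 [x] (5,5)
    t=1.5943 [y] (5,6) — stop
  → r_3 = 1.5943
beam 4: φ=45°, α=120°
  cosα=-0.5000 sinα=0.8660 | (4,4) | tMaxX 1.5200 tMaxY 0.6235 | tΔX 2.0000 tΔY 1.1547
    t=0.6235 [y] (4,5)
    t=1.5200 [x] (3,5) — stop
  → r_4 = 1.5200
beam 5: φ=90°, α=165°
  cosα=-0.9659 sinα=0.2588 | (4,4) | tMaxX 0.7868 tMaxY 2.0864 | tΔX 1.0353 tΔY 3.8637
    t=0.7868 [x] (3,4)
    t=1.8221 [x] (2,4)
    t=2.0864 [y] (2,5)
    t=2.8574 [x] (1,5)
    t=3.8926 [x] (0,5) — stop
  → r_5 = 3.8926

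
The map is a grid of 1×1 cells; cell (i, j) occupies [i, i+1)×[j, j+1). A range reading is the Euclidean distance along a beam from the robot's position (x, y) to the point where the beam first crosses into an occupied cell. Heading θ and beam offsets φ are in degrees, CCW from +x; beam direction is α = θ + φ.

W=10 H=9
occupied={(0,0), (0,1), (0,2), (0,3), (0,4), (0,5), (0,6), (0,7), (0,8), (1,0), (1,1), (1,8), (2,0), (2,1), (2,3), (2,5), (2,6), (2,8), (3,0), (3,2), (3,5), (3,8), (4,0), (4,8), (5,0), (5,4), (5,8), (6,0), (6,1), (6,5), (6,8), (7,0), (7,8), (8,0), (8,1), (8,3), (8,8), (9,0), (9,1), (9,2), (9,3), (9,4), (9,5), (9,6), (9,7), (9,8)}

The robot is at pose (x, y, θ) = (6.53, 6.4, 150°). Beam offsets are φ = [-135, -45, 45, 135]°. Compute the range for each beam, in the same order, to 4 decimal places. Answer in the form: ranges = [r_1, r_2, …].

ranges = [2.5571, 1.6564, 2.6192, 0.4141]

beam 1: φ=-135°, α=15°
  d=(0.9659,0.2588)  start (6,6)  tX=0.4866 tY=2.3182  stride 1/|dx|=1.0353 1/|dy|=3.8637
    cross x-line → (7,6), t=0.4866
    cross x-line → (8,6), t=1.5219
    cross y-line → (8,7), t=2.3182
    cross x-line → (9,7), t=2.5571 (wall)
  → r_1 = 2.5571
beam 2: φ=-45°, α=105°
  d=(-0.2588,0.9659)  start (6,6)  tX=2.0478 tY=0.6212  stride 1/|dx|=3.8637 1/|dy|=1.0353
    cross y-line → (6,7), t=0.6212
    cross y-line → (6,8), t=1.6564 (wall)
  → r_2 = 1.6564
beam 3: φ=45°, α=195°
  d=(-0.9659,-0.2588)  start (6,6)  tX=0.5487 tY=1.5455  stride 1/|dx|=1.0353 1/|dy|=3.8637
    cross x-line → (5,6), t=0.5487
    cross y-line → (5,5), t=1.5455
    cross x-line → (4,5), t=1.5840
    cross x-line → (3,5), t=2.6192 (wall)
  → r_3 = 2.6192
beam 4: φ=135°, α=285°
  d=(0.2588,-0.9659)  start (6,6)  tX=1.8159 tY=0.4141  stride 1/|dx|=3.8637 1/|dy|=1.0353
    cross y-line → (6,5), t=0.4141 (wall)
  → r_4 = 0.4141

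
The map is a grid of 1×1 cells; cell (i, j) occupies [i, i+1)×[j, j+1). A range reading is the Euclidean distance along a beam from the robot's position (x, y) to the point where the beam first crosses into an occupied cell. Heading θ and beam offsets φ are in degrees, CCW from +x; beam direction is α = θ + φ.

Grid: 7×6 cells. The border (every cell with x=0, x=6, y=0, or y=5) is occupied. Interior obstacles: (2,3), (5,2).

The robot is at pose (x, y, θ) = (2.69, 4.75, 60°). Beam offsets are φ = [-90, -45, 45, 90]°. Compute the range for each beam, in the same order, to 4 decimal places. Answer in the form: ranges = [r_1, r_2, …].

beam 1: φ=-90°, α=330°
  dir = (cos 330°, sin 330°) = (0.8660, -0.5000); from cell (2,4)
  next x-line at t=0.3580, next y-line at t=1.5000; Δt_x=1.1547, Δt_y=2.0000
    x: enter (3,4) at t=0.3580
    y: enter (3,3) at t=1.5000
    x: enter (4,3) at t=1.5127
    x: enter (5,3) at t=2.6674
    y: enter (5,2) at t=3.5000 ← occupied
  → r_1 = 3.5000
beam 2: φ=-45°, α=15°
  dir = (cos 15°, sin 15°) = (0.9659, 0.2588); from cell (2,4)
  next x-line at t=0.3209, next y-line at t=0.9659; Δt_x=1.0353, Δt_y=3.8637
    x: enter (3,4) at t=0.3209
    y: enter (3,5) at t=0.9659 ← occupied
  → r_2 = 0.9659
beam 3: φ=45°, α=105°
  dir = (cos 105°, sin 105°) = (-0.2588, 0.9659); from cell (2,4)
  next x-line at t=2.6660, next y-line at t=0.2588; Δt_x=3.8637, Δt_y=1.0353
    y: enter (2,5) at t=0.2588 ← occupied
  → r_3 = 0.2588
beam 4: φ=90°, α=150°
  dir = (cos 150°, sin 150°) = (-0.8660, 0.5000); from cell (2,4)
  next x-line at t=0.7967, next y-line at t=0.5000; Δt_x=1.1547, Δt_y=2.0000
    y: enter (2,5) at t=0.5000 ← occupied
  → r_4 = 0.5000

ranges = [3.5000, 0.9659, 0.2588, 0.5000]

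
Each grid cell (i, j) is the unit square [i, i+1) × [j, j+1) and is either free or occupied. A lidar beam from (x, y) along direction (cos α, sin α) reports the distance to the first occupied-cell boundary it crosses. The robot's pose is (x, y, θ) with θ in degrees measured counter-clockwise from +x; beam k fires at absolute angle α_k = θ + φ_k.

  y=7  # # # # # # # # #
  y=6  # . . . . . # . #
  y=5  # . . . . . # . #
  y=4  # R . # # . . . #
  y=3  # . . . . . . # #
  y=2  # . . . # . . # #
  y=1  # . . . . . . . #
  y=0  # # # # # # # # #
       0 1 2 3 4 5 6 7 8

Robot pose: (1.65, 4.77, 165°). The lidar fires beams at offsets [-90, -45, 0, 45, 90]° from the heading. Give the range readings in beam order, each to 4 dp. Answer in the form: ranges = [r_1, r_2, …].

ranges = [2.3087, 1.3000, 0.6729, 0.7506, 2.5114]

beam 1: φ=-90°, α=75°
  direction (0.2588, 0.9659); cell (1,4); t to first gridline: x 1.3523, y 0.2381 (then +3.8637 / +1.0353)
    (1,5) via y @ 0.2381
    (1,6) via y @ 1.2734
    (2,6) via x @ 1.3523
    (2,7) via y @ 2.3087  # hit
  → r_1 = 2.3087
beam 2: φ=-45°, α=120°
  direction (-0.5000, 0.8660); cell (1,4); t to first gridline: x 1.3000, y 0.2656 (then +2.0000 / +1.1547)
    (1,5) via y @ 0.2656
    (0,5) via x @ 1.3000  # hit
  → r_2 = 1.3000
beam 3: φ=0°, α=165°
  direction (-0.9659, 0.2588); cell (1,4); t to first gridline: x 0.6729, y 0.8887 (then +1.0353 / +3.8637)
    (0,4) via x @ 0.6729  # hit
  → r_3 = 0.6729
beam 4: φ=45°, α=210°
  direction (-0.8660, -0.5000); cell (1,4); t to first gridline: x 0.7506, y 1.5400 (then +1.1547 / +2.0000)
    (0,4) via x @ 0.7506  # hit
  → r_4 = 0.7506
beam 5: φ=90°, α=255°
  direction (-0.2588, -0.9659); cell (1,4); t to first gridline: x 2.5114, y 0.7972 (then +3.8637 / +1.0353)
    (1,3) via y @ 0.7972
    (1,2) via y @ 1.8324
    (0,2) via x @ 2.5114  # hit
  → r_5 = 2.5114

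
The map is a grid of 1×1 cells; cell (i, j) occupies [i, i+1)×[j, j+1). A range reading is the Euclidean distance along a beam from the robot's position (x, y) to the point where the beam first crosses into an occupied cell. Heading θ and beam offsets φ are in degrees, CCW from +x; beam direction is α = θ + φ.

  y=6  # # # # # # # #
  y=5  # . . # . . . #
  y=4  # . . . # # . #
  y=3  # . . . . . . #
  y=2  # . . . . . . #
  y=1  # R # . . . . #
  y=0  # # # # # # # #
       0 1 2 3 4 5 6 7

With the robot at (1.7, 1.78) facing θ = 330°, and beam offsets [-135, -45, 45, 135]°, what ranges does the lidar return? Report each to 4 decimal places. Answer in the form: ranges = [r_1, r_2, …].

ranges = [0.7247, 0.8075, 0.3106, 2.7046]

beam 1: φ=-135°, α=195°
  dir = (cos 195°, sin 195°) = (-0.9659, -0.2588); from cell (1,1)
  next x-line at t=0.7247, next y-line at t=3.0137; Δt_x=1.0353, Δt_y=3.8637
    x: enter (0,1) at t=0.7247 ← occupied
  → r_1 = 0.7247
beam 2: φ=-45°, α=285°
  dir = (cos 285°, sin 285°) = (0.2588, -0.9659); from cell (1,1)
  next x-line at t=1.1591, next y-line at t=0.8075; Δt_x=3.8637, Δt_y=1.0353
    y: enter (1,0) at t=0.8075 ← occupied
  → r_2 = 0.8075
beam 3: φ=45°, α=15°
  dir = (cos 15°, sin 15°) = (0.9659, 0.2588); from cell (1,1)
  next x-line at t=0.3106, next y-line at t=0.8500; Δt_x=1.0353, Δt_y=3.8637
    x: enter (2,1) at t=0.3106 ← occupied
  → r_3 = 0.3106
beam 4: φ=135°, α=105°
  dir = (cos 105°, sin 105°) = (-0.2588, 0.9659); from cell (1,1)
  next x-line at t=2.7046, next y-line at t=0.2278; Δt_x=3.8637, Δt_y=1.0353
    y: enter (1,2) at t=0.2278
    y: enter (1,3) at t=1.2630
    y: enter (1,4) at t=2.2983
    x: enter (0,4) at t=2.7046 ← occupied
  → r_4 = 2.7046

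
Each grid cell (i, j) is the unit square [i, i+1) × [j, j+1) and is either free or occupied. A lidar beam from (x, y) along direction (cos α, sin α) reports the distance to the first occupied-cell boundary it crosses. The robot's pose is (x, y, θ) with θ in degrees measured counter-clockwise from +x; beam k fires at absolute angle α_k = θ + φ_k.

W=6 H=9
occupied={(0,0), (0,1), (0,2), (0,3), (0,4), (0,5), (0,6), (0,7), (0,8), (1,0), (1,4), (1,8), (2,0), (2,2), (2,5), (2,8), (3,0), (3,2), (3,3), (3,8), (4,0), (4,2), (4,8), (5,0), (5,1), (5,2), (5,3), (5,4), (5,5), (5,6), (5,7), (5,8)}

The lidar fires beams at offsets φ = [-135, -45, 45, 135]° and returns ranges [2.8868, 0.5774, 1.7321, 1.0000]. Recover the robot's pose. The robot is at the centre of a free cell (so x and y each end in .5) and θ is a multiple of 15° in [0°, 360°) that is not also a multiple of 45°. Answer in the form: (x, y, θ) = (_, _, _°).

Candidates: 22 free-cell centres × 16 headings = 352 poses. Raycast each; keep the one whose scan matches to 4 dp.
  (3.5, 4.5, 30°): beam 1 = 0.5176 ≠ 2.8868 ✗
  (2.5, 4.5, 195°): beam 1 = 0.5774 ≠ 2.8868 ✗
  (2.5, 6.5, 15°): beam 1 = 0.5774 ≠ 2.8868 ✗
  (4.5, 5.5, 210°): beam 1 = 1.9319 ≠ 2.8868 ✗
  (2.5, 1.5, 345°): beam 1 = 1.0000 ≠ 2.8868 ✗
  …
  (3.5, 4.5, 345°): r_1=2.8868, r_2=0.5774, r_3=1.7321, r_4=1.0000 — all match ✓
Only this pose fits every beam.

(x, y, θ) = (3.5, 4.5, 345°)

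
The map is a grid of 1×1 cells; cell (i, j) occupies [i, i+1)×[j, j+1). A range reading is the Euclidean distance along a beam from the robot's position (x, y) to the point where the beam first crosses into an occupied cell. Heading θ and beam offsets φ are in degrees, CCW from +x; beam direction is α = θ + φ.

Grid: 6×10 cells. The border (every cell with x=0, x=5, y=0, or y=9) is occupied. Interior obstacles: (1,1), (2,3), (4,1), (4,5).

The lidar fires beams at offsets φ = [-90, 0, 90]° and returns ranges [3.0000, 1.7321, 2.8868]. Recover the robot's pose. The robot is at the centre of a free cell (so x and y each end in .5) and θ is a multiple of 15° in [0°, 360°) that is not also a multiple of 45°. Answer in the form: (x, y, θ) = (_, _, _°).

Enumerate (i+0.5, j+0.5, θ) over the 28 free cells and 16 admissible headings. For each, cast all 3 beams and compare to the given ranges.
  (2.5, 4.5, 300°): beam 1 = 1.7321 ≠ 3.0000 ✗
  (2.5, 8.5, 330°): beam 2 = 2.8868 ≠ 1.7321 ✗
  (2.5, 4.5, 15°): beam 1 = 0.5176 ≠ 3.0000 ✗
  (3.5, 4.5, 165°): beam 1 = 4.6587 ≠ 3.0000 ✗
  …
  (2.5, 6.5, 330°): r_1=3.0000, r_2=1.7321, r_3=2.8868 — all match ✓
Only this pose fits every beam.

(x, y, θ) = (2.5, 6.5, 330°)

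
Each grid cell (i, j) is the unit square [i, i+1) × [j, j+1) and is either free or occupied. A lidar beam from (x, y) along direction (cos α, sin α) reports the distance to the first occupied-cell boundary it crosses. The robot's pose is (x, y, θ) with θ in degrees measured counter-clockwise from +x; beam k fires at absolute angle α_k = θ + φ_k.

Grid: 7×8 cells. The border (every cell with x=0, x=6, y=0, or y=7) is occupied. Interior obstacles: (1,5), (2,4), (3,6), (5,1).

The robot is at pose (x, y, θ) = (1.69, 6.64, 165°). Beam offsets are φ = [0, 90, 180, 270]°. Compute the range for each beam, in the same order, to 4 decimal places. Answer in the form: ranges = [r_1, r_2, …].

ranges = [0.7143, 0.6626, 1.3562, 0.3727]

beam 1: φ=0°, α=165°
  cosα=-0.9659 sinα=0.2588 | (1,6) | tMaxX 0.7143 tMaxY 1.3909 | tΔX 1.0353 tΔY 3.8637
    t=0.7143 [x] (0,6) — stop
  → r_1 = 0.7143
beam 2: φ=90°, α=255°
  cosα=-0.2588 sinα=-0.9659 | (1,6) | tMaxX 2.6660 tMaxY 0.6626 | tΔX 3.8637 tΔY 1.0353
    t=0.6626 [y] (1,5) — stop
  → r_2 = 0.6626
beam 3: φ=180°, α=345°
  cosα=0.9659 sinα=-0.2588 | (1,6) | tMaxX 0.3209 tMaxY 2.4728 | tΔX 1.0353 tΔY 3.8637
    t=0.3209 [x] (2,6)
    t=1.3562 [x] (3,6) — stop
  → r_3 = 1.3562
beam 4: φ=270°, α=75°
  cosα=0.2588 sinα=0.9659 | (1,6) | tMaxX 1.1977 tMaxY 0.3727 | tΔX 3.8637 tΔY 1.0353
    t=0.3727 [y] (1,7) — stop
  → r_4 = 0.3727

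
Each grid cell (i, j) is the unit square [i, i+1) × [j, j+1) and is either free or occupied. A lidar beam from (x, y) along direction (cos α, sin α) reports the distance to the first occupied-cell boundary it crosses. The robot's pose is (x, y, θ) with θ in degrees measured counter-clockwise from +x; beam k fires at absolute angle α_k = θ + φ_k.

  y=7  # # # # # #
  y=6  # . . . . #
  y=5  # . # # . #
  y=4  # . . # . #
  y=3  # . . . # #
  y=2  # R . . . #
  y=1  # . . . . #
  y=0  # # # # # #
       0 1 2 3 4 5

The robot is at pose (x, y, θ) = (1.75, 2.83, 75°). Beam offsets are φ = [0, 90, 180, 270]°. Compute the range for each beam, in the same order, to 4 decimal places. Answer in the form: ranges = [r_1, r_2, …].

ranges = [2.2465, 0.7765, 1.8946, 3.3646]

beam 1: φ=0°, α=75°
  dir = (cos 75°, sin 75°) = (0.2588, 0.9659); from cell (1,2)
  next x-line at t=0.9659, next y-line at t=0.1760; Δt_x=3.8637, Δt_y=1.0353
    y: enter (1,3) at t=0.1760
    x: enter (2,3) at t=0.9659
    y: enter (2,4) at t=1.2113
    y: enter (2,5) at t=2.2465 ← occupied
  → r_1 = 2.2465
beam 2: φ=90°, α=165°
  dir = (cos 165°, sin 165°) = (-0.9659, 0.2588); from cell (1,2)
  next x-line at t=0.7765, next y-line at t=0.6568; Δt_x=1.0353, Δt_y=3.8637
    y: enter (1,3) at t=0.6568
    x: enter (0,3) at t=0.7765 ← occupied
  → r_2 = 0.7765
beam 3: φ=180°, α=255°
  dir = (cos 255°, sin 255°) = (-0.2588, -0.9659); from cell (1,2)
  next x-line at t=2.8978, next y-line at t=0.8593; Δt_x=3.8637, Δt_y=1.0353
    y: enter (1,1) at t=0.8593
    y: enter (1,0) at t=1.8946 ← occupied
  → r_3 = 1.8946
beam 4: φ=270°, α=345°
  dir = (cos 345°, sin 345°) = (0.9659, -0.2588); from cell (1,2)
  next x-line at t=0.2588, next y-line at t=3.2069; Δt_x=1.0353, Δt_y=3.8637
    x: enter (2,2) at t=0.2588
    x: enter (3,2) at t=1.2941
    x: enter (4,2) at t=2.3294
    y: enter (4,1) at t=3.2069
    x: enter (5,1) at t=3.3646 ← occupied
  → r_4 = 3.3646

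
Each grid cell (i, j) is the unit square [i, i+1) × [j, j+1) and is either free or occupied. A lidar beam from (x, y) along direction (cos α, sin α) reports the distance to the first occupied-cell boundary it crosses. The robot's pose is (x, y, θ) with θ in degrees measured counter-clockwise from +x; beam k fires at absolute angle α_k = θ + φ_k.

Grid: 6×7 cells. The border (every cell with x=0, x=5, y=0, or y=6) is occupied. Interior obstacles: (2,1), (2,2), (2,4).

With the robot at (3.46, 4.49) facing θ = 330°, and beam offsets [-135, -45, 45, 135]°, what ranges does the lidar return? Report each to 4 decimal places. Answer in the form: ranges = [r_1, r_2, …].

ranges = [0.4762, 3.6131, 1.5943, 1.5633]

beam 1: φ=-135°, α=195°
  d=(-0.9659,-0.2588)  start (3,4)  tX=0.4762 tY=1.8932  stride 1/|dx|=1.0353 1/|dy|=3.8637
    cross x-line → (2,4), t=0.4762 (wall)
  → r_1 = 0.4762
beam 2: φ=-45°, α=285°
  d=(0.2588,-0.9659)  start (3,4)  tX=2.0864 tY=0.5073  stride 1/|dx|=3.8637 1/|dy|=1.0353
    cross y-line → (3,3), t=0.5073
    cross y-line → (3,2), t=1.5426
    cross x-line → (4,2), t=2.0864
    cross y-line → (4,1), t=2.5778
    cross y-line → (4,0), t=3.6131 (wall)
  → r_2 = 3.6131
beam 3: φ=45°, α=15°
  d=(0.9659,0.2588)  start (3,4)  tX=0.5590 tY=1.9705  stride 1/|dx|=1.0353 1/|dy|=3.8637
    cross x-line → (4,4), t=0.5590
    cross x-line → (5,4), t=1.5943 (wall)
  → r_3 = 1.5943
beam 4: φ=135°, α=105°
  d=(-0.2588,0.9659)  start (3,4)  tX=1.7773 tY=0.5280  stride 1/|dx|=3.8637 1/|dy|=1.0353
    cross y-line → (3,5), t=0.5280
    cross y-line → (3,6), t=1.5633 (wall)
  → r_4 = 1.5633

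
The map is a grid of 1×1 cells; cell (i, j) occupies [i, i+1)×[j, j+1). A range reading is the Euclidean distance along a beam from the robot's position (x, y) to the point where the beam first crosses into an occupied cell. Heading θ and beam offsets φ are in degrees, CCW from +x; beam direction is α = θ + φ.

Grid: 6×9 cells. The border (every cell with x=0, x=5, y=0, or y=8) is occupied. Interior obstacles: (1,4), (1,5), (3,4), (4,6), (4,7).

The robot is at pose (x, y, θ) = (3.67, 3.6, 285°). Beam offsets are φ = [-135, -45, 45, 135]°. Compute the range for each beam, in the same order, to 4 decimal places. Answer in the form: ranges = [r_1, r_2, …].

ranges = [1.9283, 3.0022, 1.5358, 0.4619]

beam 1: φ=-135°, α=150°
  direction (-0.8660, 0.5000); cell (3,3); t to first gridline: x 0.7736, y 0.8000 (then +1.1547 / +2.0000)
    (2,3) via x @ 0.7736
    (2,4) via y @ 0.8000
    (1,4) via x @ 1.9283  # hit
  → r_1 = 1.9283
beam 2: φ=-45°, α=240°
  direction (-0.5000, -0.8660); cell (3,3); t to first gridline: x 1.3400, y 0.6928 (then +2.0000 / +1.1547)
    (3,2) via y @ 0.6928
    (2,2) via x @ 1.3400
    (2,1) via y @ 1.8475
    (2,0) via y @ 3.0022  # hit
  → r_2 = 3.0022
beam 3: φ=45°, α=330°
  direction (0.8660, -0.5000); cell (3,3); t to first gridline: x 0.3811, y 1.2000 (then +1.1547 / +2.0000)
    (4,3) via x @ 0.3811
    (4,2) via y @ 1.2000
    (5,2) via x @ 1.5358  # hit
  → r_3 = 1.5358
beam 4: φ=135°, α=60°
  direction (0.5000, 0.8660); cell (3,3); t to first gridline: x 0.6600, y 0.4619 (then +2.0000 / +1.1547)
    (3,4) via y @ 0.4619  # hit
  → r_4 = 0.4619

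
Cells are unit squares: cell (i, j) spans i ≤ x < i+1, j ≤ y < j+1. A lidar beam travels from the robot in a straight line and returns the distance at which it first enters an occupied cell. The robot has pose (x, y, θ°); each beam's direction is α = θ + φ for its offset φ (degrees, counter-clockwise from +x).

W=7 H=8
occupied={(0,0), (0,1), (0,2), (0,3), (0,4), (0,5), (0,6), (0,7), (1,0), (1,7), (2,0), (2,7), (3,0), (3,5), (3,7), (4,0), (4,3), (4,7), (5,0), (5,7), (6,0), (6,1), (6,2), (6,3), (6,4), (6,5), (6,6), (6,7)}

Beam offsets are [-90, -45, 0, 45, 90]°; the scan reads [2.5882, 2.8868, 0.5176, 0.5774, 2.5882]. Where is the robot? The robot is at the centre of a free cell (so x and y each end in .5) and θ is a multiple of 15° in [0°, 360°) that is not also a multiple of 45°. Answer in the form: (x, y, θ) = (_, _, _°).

Enumerate (i+0.5, j+0.5, θ) over the 28 free cells and 16 admissible headings. For each, cast all 5 beams and compare to the given ranges.
  (2.5, 3.5, 195°): beam 1 = 3.6235 ≠ 2.5882 ✗
  (2.5, 5.5, 195°): beam 1 = 1.5529 ≠ 2.5882 ✗
  (4.5, 6.5, 150°): beam 1 = 0.5774 ≠ 2.5882 ✗
  (2.5, 6.5, 30°): beam 1 = 1.0000 ≠ 2.5882 ✗
  (1.5, 4.5, 330°): beam 1 = 1.0000 ≠ 2.5882 ✗
  …
  (3.5, 4.5, 75°): r_1=2.5882, r_2=2.8868, r_3=0.5176, r_4=0.5774, r_5=2.5882 — all match ✓
Only this pose fits every beam.

(x, y, θ) = (3.5, 4.5, 75°)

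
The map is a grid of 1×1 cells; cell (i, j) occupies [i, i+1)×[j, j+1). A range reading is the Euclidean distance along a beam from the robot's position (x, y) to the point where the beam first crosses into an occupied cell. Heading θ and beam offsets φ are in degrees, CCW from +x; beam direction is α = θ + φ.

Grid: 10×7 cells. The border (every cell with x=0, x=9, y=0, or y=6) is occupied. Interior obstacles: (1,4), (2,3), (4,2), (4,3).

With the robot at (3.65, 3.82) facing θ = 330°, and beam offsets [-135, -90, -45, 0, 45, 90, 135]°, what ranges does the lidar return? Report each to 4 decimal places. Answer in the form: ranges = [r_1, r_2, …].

ranges = [0.6729, 3.2563, 1.3523, 0.4041, 0.3623, 2.5172, 2.2569]

beam 1: φ=-135°, α=195°
  d=(-0.9659,-0.2588)  start (3,3)  tX=0.6729 tY=3.1682  stride 1/|dx|=1.0353 1/|dy|=3.8637
    cross x-line → (2,3), t=0.6729 (wall)
  → r_1 = 0.6729
beam 2: φ=-90°, α=240°
  d=(-0.5000,-0.8660)  start (3,3)  tX=1.3000 tY=0.9469  stride 1/|dx|=2.0000 1/|dy|=1.1547
    cross y-line → (3,2), t=0.9469
    cross x-line → (2,2), t=1.3000
    cross y-line → (2,1), t=2.1016
    cross y-line → (2,0), t=3.2563 (wall)
  → r_2 = 3.2563
beam 3: φ=-45°, α=285°
  d=(0.2588,-0.9659)  start (3,3)  tX=1.3523 tY=0.8489  stride 1/|dx|=3.8637 1/|dy|=1.0353
    cross y-line → (3,2), t=0.8489
    cross x-line → (4,2), t=1.3523 (wall)
  → r_3 = 1.3523
beam 4: φ=0°, α=330°
  d=(0.8660,-0.5000)  start (3,3)  tX=0.4041 tY=1.6400  stride 1/|dx|=1.1547 1/|dy|=2.0000
    cross x-line → (4,3), t=0.4041 (wall)
  → r_4 = 0.4041
beam 5: φ=45°, α=15°
  d=(0.9659,0.2588)  start (3,3)  tX=0.3623 tY=0.6955  stride 1/|dx|=1.0353 1/|dy|=3.8637
    cross x-line → (4,3), t=0.3623 (wall)
  → r_5 = 0.3623
beam 6: φ=90°, α=60°
  d=(0.5000,0.8660)  start (3,3)  tX=0.7000 tY=0.2078  stride 1/|dx|=2.0000 1/|dy|=1.1547
    cross y-line → (3,4), t=0.2078
    cross x-line → (4,4), t=0.7000
    cross y-line → (4,5), t=1.3625
    cross y-line → (4,6), t=2.5172 (wall)
  → r_6 = 2.5172
beam 7: φ=135°, α=105°
  d=(-0.2588,0.9659)  start (3,3)  tX=2.5114 tY=0.1863  stride 1/|dx|=3.8637 1/|dy|=1.0353
    cross y-line → (3,4), t=0.1863
    cross y-line → (3,5), t=1.2216
    cross y-line → (3,6), t=2.2569 (wall)
  → r_7 = 2.2569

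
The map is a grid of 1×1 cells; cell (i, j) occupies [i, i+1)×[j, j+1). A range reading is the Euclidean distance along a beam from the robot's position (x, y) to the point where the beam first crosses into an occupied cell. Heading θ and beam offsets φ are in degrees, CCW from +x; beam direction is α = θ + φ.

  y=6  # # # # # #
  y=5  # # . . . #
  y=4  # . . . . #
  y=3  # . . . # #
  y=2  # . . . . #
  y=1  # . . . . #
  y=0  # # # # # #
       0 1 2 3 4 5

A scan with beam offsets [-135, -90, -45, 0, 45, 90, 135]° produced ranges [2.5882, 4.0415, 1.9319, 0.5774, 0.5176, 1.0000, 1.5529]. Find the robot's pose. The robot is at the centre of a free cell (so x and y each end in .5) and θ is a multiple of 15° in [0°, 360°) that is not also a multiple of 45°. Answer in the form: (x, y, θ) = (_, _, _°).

Candidates: 18 free-cell centres × 16 headings = 288 poses. Raycast each; keep the one whose scan matches to 4 dp.
  (1.5, 2.5, 240°): beam 1 = 1.9319 ≠ 2.5882 ✗
  (2.5, 5.5, 120°): beam 2 = 1.0000 ≠ 4.0415 ✗
  (2.5, 4.5, 255°): beam 1 = 1.0000 ≠ 2.5882 ✗
  (4.5, 2.5, 345°): beam 1 = 3.0000 ≠ 2.5882 ✗
  …
  (1.5, 2.5, 150°): r_1=2.5882, r_2=4.0415, r_3=1.9319, r_4=0.5774, r_5=0.5176, r_6=1.0000, r_7=1.5529 — all match ✓
Only this pose fits every beam.

(x, y, θ) = (1.5, 2.5, 150°)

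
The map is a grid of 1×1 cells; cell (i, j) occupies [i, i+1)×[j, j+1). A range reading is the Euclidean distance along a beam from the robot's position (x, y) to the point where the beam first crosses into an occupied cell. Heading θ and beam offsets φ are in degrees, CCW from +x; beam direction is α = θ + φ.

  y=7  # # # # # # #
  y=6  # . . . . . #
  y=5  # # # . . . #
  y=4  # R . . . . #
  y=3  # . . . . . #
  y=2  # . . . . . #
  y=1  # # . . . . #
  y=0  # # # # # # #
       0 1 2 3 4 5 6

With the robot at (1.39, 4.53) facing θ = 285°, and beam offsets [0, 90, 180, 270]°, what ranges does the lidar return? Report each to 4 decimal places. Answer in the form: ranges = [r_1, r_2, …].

beam 1: φ=0°, α=285°
  cosα=0.2588 sinα=-0.9659 | (1,4) | tMaxX 2.3569 tMaxY 0.5487 | tΔX 3.8637 tΔY 1.0353
    t=0.5487 [y] (1,3)
    t=1.5840 [y] (1,2)
    t=2.3569 [x] (2,2)
    t=2.6192 [y] (2,1)
    t=3.6545 [y] (2,0) — stop
  → r_1 = 3.6545
beam 2: φ=90°, α=15°
  cosα=0.9659 sinα=0.2588 | (1,4) | tMaxX 0.6315 tMaxY 1.8159 | tΔX 1.0353 tΔY 3.8637
    t=0.6315 [x] (2,4)
    t=1.6668 [x] (3,4)
    t=1.8159 [y] (3,5)
    t=2.7021 [x] (4,5)
    t=3.7373 [x] (5,5)
    t=4.7726 [x] (6,5) — stop
  → r_2 = 4.7726
beam 3: φ=180°, α=105°
  cosα=-0.2588 sinα=0.9659 | (1,4) | tMaxX 1.5068 tMaxY 0.4866 | tΔX 3.8637 tΔY 1.0353
    t=0.4866 [y] (1,5) — stop
  → r_3 = 0.4866
beam 4: φ=270°, α=195°
  cosα=-0.9659 sinα=-0.2588 | (1,4) | tMaxX 0.4038 tMaxY 2.0478 | tΔX 1.0353 tΔY 3.8637
    t=0.4038 [x] (0,4) — stop
  → r_4 = 0.4038

ranges = [3.6545, 4.7726, 0.4866, 0.4038]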